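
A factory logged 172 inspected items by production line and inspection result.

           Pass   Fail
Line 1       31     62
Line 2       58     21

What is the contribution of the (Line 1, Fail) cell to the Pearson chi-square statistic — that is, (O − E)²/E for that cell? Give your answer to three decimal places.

Row total (Line 1) = 93; column total (Fail) = 83; N = 172.
Expected count E = 93 × 83 / 172 = 44.8779.
Contribution = (O − E)²/E = (62 − 44.8779)² / 44.8779 = 6.533.

6.533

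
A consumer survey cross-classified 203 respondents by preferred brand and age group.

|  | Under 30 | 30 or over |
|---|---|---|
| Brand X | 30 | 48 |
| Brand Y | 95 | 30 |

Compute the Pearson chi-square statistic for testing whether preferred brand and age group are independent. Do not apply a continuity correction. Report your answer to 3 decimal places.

Row totals: 78, 125. Column totals: 125, 78. Grand total N = 203.
Expected counts (row total × column total / N):
  Brand X, Under 30: 78×125/203 = 48.02956
  Brand X, 30 or over: 78×78/203 = 29.97044
  Brand Y, Under 30: 125×125/203 = 76.97044
  Brand Y, 30 or over: 125×78/203 = 48.02956
Contributions (O − E)²/E:
  (30 − 48.02956)²/48.02956 = 6.7680
  (48 − 29.97044)²/29.97044 = 10.8462
  (95 − 76.97044)²/76.97044 = 4.2232
  (30 − 48.02956)²/48.02956 = 6.7680
χ² = 6.7680 + 10.8462 + 4.2232 + 6.7680 = 28.605

28.605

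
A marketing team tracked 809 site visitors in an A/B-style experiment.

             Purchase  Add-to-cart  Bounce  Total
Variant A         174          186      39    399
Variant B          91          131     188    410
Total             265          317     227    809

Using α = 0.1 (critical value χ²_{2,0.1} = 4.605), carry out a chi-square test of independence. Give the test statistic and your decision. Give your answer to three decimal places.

133.216; reject H₀

Grand total N = 809.
Expected counts (row total × column total / N):
  Variant A, Purchase: 399×265/809 = 130.6984
  Variant A, Add-to-cart: 399×317/809 = 156.3449
  Variant A, Bounce: 399×227/809 = 111.9567
  Variant B, Purchase: 410×265/809 = 134.3016
  Variant B, Add-to-cart: 410×317/809 = 160.6551
  Variant B, Bounce: 410×227/809 = 115.0433
Contributions (O − E)²/E:
  (174 − 130.6984)²/130.6984 = 14.3462
  (186 − 156.3449)²/156.3449 = 5.6249
  (39 − 111.9567)²/111.9567 = 47.5423
  (91 − 134.3016)²/134.3016 = 13.9613
  (131 − 160.6551)²/160.6551 = 5.4740
  (188 − 115.0433)²/115.0433 = 46.2668
χ² = 14.3462 + 5.6249 + 47.5423 + 13.9613 + 5.4740 + 46.2668 = 133.216
df = (2−1)(3−1) = 2. Since 133.216 > 4.605, reject the null hypothesis of independence at α = 0.1.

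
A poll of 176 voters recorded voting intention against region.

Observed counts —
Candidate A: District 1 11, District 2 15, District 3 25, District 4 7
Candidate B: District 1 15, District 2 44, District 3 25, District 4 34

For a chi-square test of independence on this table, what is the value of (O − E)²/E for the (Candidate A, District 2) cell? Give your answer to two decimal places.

1.02

Row total (Candidate A) = 58; column total (District 2) = 59; N = 176.
Expected count E = 58 × 59 / 176 = 19.443.
Contribution = (O − E)²/E = (15 − 19.443)² / 19.443 = 1.02.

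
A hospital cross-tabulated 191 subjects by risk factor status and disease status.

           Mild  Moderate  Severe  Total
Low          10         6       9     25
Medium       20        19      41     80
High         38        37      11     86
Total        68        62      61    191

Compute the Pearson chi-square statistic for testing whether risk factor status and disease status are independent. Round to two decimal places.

29.16

Grand total N = 191.
Expected counts (row total × column total / N):
  Low, Mild: 25×68/191 = 8.901
  Low, Moderate: 25×62/191 = 8.115
  Low, Severe: 25×61/191 = 7.984
  Medium, Mild: 80×68/191 = 28.482
  Medium, Moderate: 80×62/191 = 25.969
  Medium, Severe: 80×61/191 = 25.550
  High, Mild: 86×68/191 = 30.618
  High, Moderate: 86×62/191 = 27.916
  High, Severe: 86×61/191 = 27.466
Contributions (O − E)²/E:
  (10 − 8.901)²/8.901 = 0.1357
  (6 − 8.115)²/8.115 = 0.5512
  (9 − 7.984)²/7.984 = 0.1293
  (20 − 28.482)²/28.482 = 2.5260
  (19 − 25.969)²/25.969 = 1.8702
  (41 − 25.550)²/25.550 = 9.3426
  (38 − 30.618)²/30.618 = 1.7798
  (37 − 27.916)²/27.916 = 2.9560
  (11 − 27.466)²/27.466 = 9.8714
χ² = 0.1357 + 0.5512 + 0.1293 + 2.5260 + 1.8702 + 9.3426 + 1.7798 + 2.9560 + 9.8714 = 29.16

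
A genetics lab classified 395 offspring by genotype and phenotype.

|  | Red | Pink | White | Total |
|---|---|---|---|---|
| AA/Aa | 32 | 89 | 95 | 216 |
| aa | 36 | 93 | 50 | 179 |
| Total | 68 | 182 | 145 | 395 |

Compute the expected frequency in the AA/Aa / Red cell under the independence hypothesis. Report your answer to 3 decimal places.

Row total (AA/Aa) = 216; column total (Red) = 68; grand total N = 395.
Expected count = (row total × column total) / N = 216 × 68 / 395 = 37.185.

37.185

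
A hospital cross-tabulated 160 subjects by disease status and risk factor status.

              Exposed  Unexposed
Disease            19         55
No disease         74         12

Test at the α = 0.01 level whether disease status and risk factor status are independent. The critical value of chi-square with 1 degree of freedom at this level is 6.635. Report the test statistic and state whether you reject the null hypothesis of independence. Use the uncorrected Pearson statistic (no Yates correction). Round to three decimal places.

59.559; reject H₀

Row totals: 74, 86. Column totals: 93, 67. Grand total N = 160.
Expected counts (row total × column total / N):
  Disease, Exposed: 74×93/160 = 43.0125
  Disease, Unexposed: 74×67/160 = 30.9875
  No disease, Exposed: 86×93/160 = 49.9875
  No disease, Unexposed: 86×67/160 = 36.0125
Contributions (O − E)²/E:
  (19 − 43.0125)²/43.0125 = 13.4054
  (55 − 30.9875)²/30.9875 = 18.6075
  (74 − 49.9875)²/49.9875 = 11.5349
  (12 − 36.0125)²/36.0125 = 16.0111
χ² = 13.4054 + 18.6075 + 11.5349 + 16.0111 = 59.559
df = (2−1)(2−1) = 1. Since 59.559 > 6.635, reject the null hypothesis of independence at α = 0.01.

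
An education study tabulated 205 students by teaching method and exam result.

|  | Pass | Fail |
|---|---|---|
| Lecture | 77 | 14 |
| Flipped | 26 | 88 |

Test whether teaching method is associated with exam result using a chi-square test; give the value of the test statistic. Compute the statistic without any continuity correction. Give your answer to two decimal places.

Row totals: 91, 114. Column totals: 103, 102. Grand total N = 205.
Expected counts (row total × column total / N):
  Lecture, Pass: 91×103/205 = 45.722
  Lecture, Fail: 91×102/205 = 45.278
  Flipped, Pass: 114×103/205 = 57.278
  Flipped, Fail: 114×102/205 = 56.722
Contributions (O − E)²/E:
  (77 − 45.722)²/45.722 = 21.3970
  (14 − 45.278)²/45.278 = 21.6068
  (26 − 57.278)²/57.278 = 17.0801
  (88 − 56.722)²/56.722 = 17.2475
χ² = 21.3970 + 21.6068 + 17.0801 + 17.2475 = 77.33

77.33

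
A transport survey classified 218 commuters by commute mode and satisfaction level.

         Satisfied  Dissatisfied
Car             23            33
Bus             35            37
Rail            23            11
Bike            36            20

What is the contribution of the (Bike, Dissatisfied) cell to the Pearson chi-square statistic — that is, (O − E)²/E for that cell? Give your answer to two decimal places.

Row total (Bike) = 56; column total (Dissatisfied) = 101; N = 218.
Expected count E = 56 × 101 / 218 = 25.945.
Contribution = (O − E)²/E = (20 − 25.945)² / 25.945 = 1.36.

1.36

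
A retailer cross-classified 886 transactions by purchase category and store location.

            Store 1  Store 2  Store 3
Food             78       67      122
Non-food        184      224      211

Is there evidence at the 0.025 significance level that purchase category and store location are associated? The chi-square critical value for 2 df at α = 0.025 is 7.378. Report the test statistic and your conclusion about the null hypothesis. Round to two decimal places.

13.69; reject H₀

Row totals: 267, 619. Column totals: 262, 291, 333. Grand total N = 886.
Expected counts (row total × column total / N):
  Food, Store 1: 267×262/886 = 78.955
  Food, Store 2: 267×291/886 = 87.694
  Food, Store 3: 267×333/886 = 100.351
  Non-food, Store 1: 619×262/886 = 183.045
  Non-food, Store 2: 619×291/886 = 203.306
  Non-food, Store 3: 619×333/886 = 232.649
Contributions (O − E)²/E:
  (78 − 78.955)²/78.955 = 0.0116
  (67 − 87.694)²/87.694 = 4.8834
  (122 − 100.351)²/100.351 = 4.6704
  (184 − 183.045)²/183.045 = 0.0050
  (224 − 203.306)²/203.306 = 2.1064
  (211 − 232.649)²/232.649 = 2.0145
χ² = 0.0116 + 4.8834 + 4.6704 + 0.0050 + 2.1064 + 2.0145 = 13.69
df = (2−1)(3−1) = 2. Since 13.69 > 7.378, reject the null hypothesis of independence at α = 0.025.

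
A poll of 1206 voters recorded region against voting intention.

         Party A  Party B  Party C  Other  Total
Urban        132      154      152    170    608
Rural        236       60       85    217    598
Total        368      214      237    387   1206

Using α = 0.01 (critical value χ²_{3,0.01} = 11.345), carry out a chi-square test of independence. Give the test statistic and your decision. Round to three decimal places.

Grand total N = 1206.
Expected counts (row total × column total / N):
  Urban, Party A: 608×368/1206 = 185.5257
  Urban, Party B: 608×214/1206 = 107.8872
  Urban, Party C: 608×237/1206 = 119.4826
  Urban, Other: 608×387/1206 = 195.1045
  Rural, Party A: 598×368/1206 = 182.4743
  Rural, Party B: 598×214/1206 = 106.1128
  Rural, Party C: 598×237/1206 = 117.5174
  Rural, Other: 598×387/1206 = 191.8955
Contributions (O − E)²/E:
  (132 − 185.5257)²/185.5257 = 15.4426
  (154 − 107.8872)²/107.8872 = 19.7094
  (152 − 119.4826)²/119.4826 = 8.8497
  (170 − 195.1045)²/195.1045 = 3.2302
  (236 − 182.4743)²/182.4743 = 15.7008
  (60 − 106.1128)²/106.1128 = 20.0390
  (85 − 117.5174)²/117.5174 = 8.9977
  (217 − 191.8955)²/191.8955 = 3.2843
χ² = 15.4426 + 19.7094 + 8.8497 + 3.2302 + 15.7008 + 20.0390 + 8.9977 + 3.2843 = 95.254
df = (2−1)(4−1) = 3. Since 95.254 > 11.345, reject the null hypothesis of independence at α = 0.01.

95.254; reject H₀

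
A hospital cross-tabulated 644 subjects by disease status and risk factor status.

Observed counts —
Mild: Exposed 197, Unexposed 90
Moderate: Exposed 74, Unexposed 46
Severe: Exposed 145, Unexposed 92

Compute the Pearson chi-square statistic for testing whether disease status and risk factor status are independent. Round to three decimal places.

Row totals: 287, 120, 237. Column totals: 416, 228. Grand total N = 644.
Expected counts (row total × column total / N):
  Mild, Exposed: 287×416/644 = 185.3913
  Mild, Unexposed: 287×228/644 = 101.6087
  Moderate, Exposed: 120×416/644 = 77.5155
  Moderate, Unexposed: 120×228/644 = 42.4845
  Severe, Exposed: 237×416/644 = 153.0932
  Severe, Unexposed: 237×228/644 = 83.9068
Contributions (O − E)²/E:
  (197 − 185.3913)²/185.3913 = 0.7269
  (90 − 101.6087)²/101.6087 = 1.3263
  (74 − 77.5155)²/77.5155 = 0.1594
  (46 − 42.4845)²/42.4845 = 0.2909
  (145 − 153.0932)²/153.0932 = 0.4278
  (92 − 83.9068)²/83.9068 = 0.7806
χ² = 0.7269 + 1.3263 + 0.1594 + 0.2909 + 0.4278 + 0.7806 = 3.712

3.712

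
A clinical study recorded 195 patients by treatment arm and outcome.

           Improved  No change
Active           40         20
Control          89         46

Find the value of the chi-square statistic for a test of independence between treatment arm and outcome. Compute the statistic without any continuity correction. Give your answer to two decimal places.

Row totals: 60, 135. Column totals: 129, 66. Grand total N = 195.
Expected counts (row total × column total / N):
  Active, Improved: 60×129/195 = 39.692
  Active, No change: 60×66/195 = 20.308
  Control, Improved: 135×129/195 = 89.308
  Control, No change: 135×66/195 = 45.692
Contributions (O − E)²/E:
  (40 − 39.692)²/39.692 = 0.0024
  (20 − 20.308)²/20.308 = 0.0047
  (89 − 89.308)²/89.308 = 0.0011
  (46 − 45.692)²/45.692 = 0.0021
χ² = 0.0024 + 0.0047 + 0.0011 + 0.0021 = 0.01

0.01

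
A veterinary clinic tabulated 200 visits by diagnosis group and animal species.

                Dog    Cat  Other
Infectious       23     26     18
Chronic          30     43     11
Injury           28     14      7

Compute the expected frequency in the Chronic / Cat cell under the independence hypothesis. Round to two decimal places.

34.86

Row total (Chronic) = 84; column total (Cat) = 83; grand total N = 200.
Expected count = (row total × column total) / N = 84 × 83 / 200 = 34.86.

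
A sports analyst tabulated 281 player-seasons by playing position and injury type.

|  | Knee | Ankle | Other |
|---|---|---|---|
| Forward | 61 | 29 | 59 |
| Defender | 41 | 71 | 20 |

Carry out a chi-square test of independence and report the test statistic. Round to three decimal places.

39.932

Row totals: 149, 132. Column totals: 102, 100, 79. Grand total N = 281.
Expected counts (row total × column total / N):
  Forward, Knee: 149×102/281 = 54.08541
  Forward, Ankle: 149×100/281 = 53.02491
  Forward, Other: 149×79/281 = 41.88968
  Defender, Knee: 132×102/281 = 47.91459
  Defender, Ankle: 132×100/281 = 46.97509
  Defender, Other: 132×79/281 = 37.11032
Contributions (O − E)²/E:
  (61 − 54.08541)²/54.08541 = 0.8840
  (29 − 53.02491)²/53.02491 = 10.8854
  (59 − 41.88968)²/41.88968 = 6.9889
  (41 − 47.91459)²/47.91459 = 0.9978
  (71 − 46.97509)²/46.97509 = 12.2873
  (20 − 37.11032)²/37.11032 = 7.8890
χ² = 0.8840 + 10.8854 + 6.9889 + 0.9978 + 12.2873 + 7.8890 = 39.932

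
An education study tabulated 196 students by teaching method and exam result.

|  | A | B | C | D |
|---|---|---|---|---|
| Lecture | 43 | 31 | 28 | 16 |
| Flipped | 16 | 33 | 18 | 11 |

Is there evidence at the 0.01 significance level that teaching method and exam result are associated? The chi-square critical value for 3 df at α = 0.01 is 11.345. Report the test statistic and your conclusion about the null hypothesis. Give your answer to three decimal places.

Row totals: 118, 78. Column totals: 59, 64, 46, 27. Grand total N = 196.
Expected counts (row total × column total / N):
  Lecture, A: 118×59/196 = 35.5204
  Lecture, B: 118×64/196 = 38.5306
  Lecture, C: 118×46/196 = 27.6939
  Lecture, D: 118×27/196 = 16.2551
  Flipped, A: 78×59/196 = 23.4796
  Flipped, B: 78×64/196 = 25.4694
  Flipped, C: 78×46/196 = 18.3061
  Flipped, D: 78×27/196 = 10.7449
Contributions (O − E)²/E:
  (43 − 35.5204)²/35.5204 = 1.5750
  (31 − 38.5306)²/38.5306 = 1.4718
  (28 − 27.6939)²/27.6939 = 0.0034
  (16 − 16.2551)²/16.2551 = 0.0040
  (16 − 23.4796)²/23.4796 = 2.3827
  (33 − 25.4694)²/25.4694 = 2.2266
  (18 − 18.3061)²/18.3061 = 0.0051
  (11 − 10.7449)²/10.7449 = 0.0061
χ² = 1.5750 + 1.4718 + 0.0034 + 0.0040 + 2.3827 + 2.2266 + 0.0051 + 0.0061 = 7.675
df = (2−1)(4−1) = 3. Since 7.675 < 11.345, fail to reject the null hypothesis of independence at α = 0.01.

7.675; fail to reject H₀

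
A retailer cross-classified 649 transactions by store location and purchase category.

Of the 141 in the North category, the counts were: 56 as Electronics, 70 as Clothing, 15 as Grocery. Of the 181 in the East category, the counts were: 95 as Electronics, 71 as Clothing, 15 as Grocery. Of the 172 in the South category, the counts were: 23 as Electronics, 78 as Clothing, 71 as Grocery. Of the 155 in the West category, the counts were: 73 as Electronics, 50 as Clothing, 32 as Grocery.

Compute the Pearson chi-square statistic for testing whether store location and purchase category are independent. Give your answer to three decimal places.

103.266

Row totals: 141, 181, 172, 155. Column totals: 247, 269, 133. Grand total N = 649.
Expected counts (row total × column total / N):
  North, Electronics: 141×247/649 = 53.6626
  North, Clothing: 141×269/649 = 58.4422
  North, Grocery: 141×133/649 = 28.8952
  East, Electronics: 181×247/649 = 68.8860
  East, Clothing: 181×269/649 = 75.0216
  East, Grocery: 181×133/649 = 37.0924
  South, Electronics: 172×247/649 = 65.4607
  South, Clothing: 172×269/649 = 71.2912
  South, Grocery: 172×133/649 = 35.2481
  West, Electronics: 155×247/649 = 58.9908
  West, Clothing: 155×269/649 = 64.2450
  West, Grocery: 155×133/649 = 31.7643
Contributions (O − E)²/E:
  (56 − 53.6626)²/53.6626 = 0.1018
  (70 − 58.4422)²/58.4422 = 2.2857
  (15 − 28.8952)²/28.8952 = 6.6820
  (95 − 68.8860)²/68.8860 = 9.8996
  (71 − 75.0216)²/75.0216 = 0.2156
  (15 − 37.0924)²/37.0924 = 13.1583
  (23 − 65.4607)²/65.4607 = 27.5419
  (78 − 71.2912)²/71.2912 = 0.6313
  (71 − 35.2481)²/35.2481 = 36.2629
  (73 − 58.9908)²/58.9908 = 3.3269
  (50 − 64.2450)²/64.2450 = 3.1585
  (32 − 31.7643)²/31.7643 = 0.0017
χ² = 0.1018 + 2.2857 + 6.6820 + 9.8996 + 0.2156 + 13.1583 + 27.5419 + 0.6313 + 36.2629 + 3.3269 + 3.1585 + 0.0017 = 103.266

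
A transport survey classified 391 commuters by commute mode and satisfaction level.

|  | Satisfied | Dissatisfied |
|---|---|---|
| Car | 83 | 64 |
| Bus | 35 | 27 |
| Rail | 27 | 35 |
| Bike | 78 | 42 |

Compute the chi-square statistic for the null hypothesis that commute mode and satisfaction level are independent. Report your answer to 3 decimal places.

7.737

Row totals: 147, 62, 62, 120. Column totals: 223, 168. Grand total N = 391.
Expected counts (row total × column total / N):
  Car, Satisfied: 147×223/391 = 83.8389
  Car, Dissatisfied: 147×168/391 = 63.1611
  Bus, Satisfied: 62×223/391 = 35.3606
  Bus, Dissatisfied: 62×168/391 = 26.6394
  Rail, Satisfied: 62×223/391 = 35.3606
  Rail, Dissatisfied: 62×168/391 = 26.6394
  Bike, Satisfied: 120×223/391 = 68.4399
  Bike, Dissatisfied: 120×168/391 = 51.5601
Contributions (O − E)²/E:
  (83 − 83.8389)²/83.8389 = 0.0084
  (64 − 63.1611)²/63.1611 = 0.0111
  (35 − 35.3606)²/35.3606 = 0.0037
  (27 − 26.6394)²/26.6394 = 0.0049
  (27 − 35.3606)²/35.3606 = 1.9768
  (35 − 26.6394)²/26.6394 = 2.6239
  (78 − 68.4399)²/68.4399 = 1.3354
  (42 − 51.5601)²/51.5601 = 1.7726
χ² = 0.0084 + 0.0111 + 0.0037 + 0.0049 + 1.9768 + 2.6239 + 1.3354 + 1.7726 = 7.737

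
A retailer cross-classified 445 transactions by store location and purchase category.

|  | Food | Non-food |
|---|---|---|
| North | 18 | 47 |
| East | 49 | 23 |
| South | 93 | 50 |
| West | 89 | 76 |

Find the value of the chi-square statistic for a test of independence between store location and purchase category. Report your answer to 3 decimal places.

Row totals: 65, 72, 143, 165. Column totals: 249, 196. Grand total N = 445.
Expected counts (row total × column total / N):
  North, Food: 65×249/445 = 36.3708
  North, Non-food: 65×196/445 = 28.6292
  East, Food: 72×249/445 = 40.2876
  East, Non-food: 72×196/445 = 31.7124
  South, Food: 143×249/445 = 80.0157
  South, Non-food: 143×196/445 = 62.9843
  West, Food: 165×249/445 = 92.3258
  West, Non-food: 165×196/445 = 72.6742
Contributions (O − E)²/E:
  (18 − 36.3708)²/36.3708 = 9.2790
  (47 − 28.6292)²/28.6292 = 11.7882
  (49 − 40.2876)²/40.2876 = 1.8841
  (23 − 31.7124)²/31.7124 = 2.3936
  (93 − 80.0157)²/80.0157 = 2.1070
  (50 − 62.9843)²/62.9843 = 2.6767
  (89 − 92.3258)²/92.3258 = 0.1198
  (76 − 72.6742)²/72.6742 = 0.1522
χ² = 9.2790 + 11.7882 + 1.8841 + 2.3936 + 2.1070 + 2.6767 + 0.1198 + 0.1522 = 30.401

30.401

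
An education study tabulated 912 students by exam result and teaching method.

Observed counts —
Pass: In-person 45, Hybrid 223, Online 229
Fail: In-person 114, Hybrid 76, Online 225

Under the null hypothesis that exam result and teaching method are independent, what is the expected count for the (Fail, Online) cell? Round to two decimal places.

Row total (Fail) = 415; column total (Online) = 454; grand total N = 912.
Expected count = (row total × column total) / N = 415 × 454 / 912 = 206.59.

206.59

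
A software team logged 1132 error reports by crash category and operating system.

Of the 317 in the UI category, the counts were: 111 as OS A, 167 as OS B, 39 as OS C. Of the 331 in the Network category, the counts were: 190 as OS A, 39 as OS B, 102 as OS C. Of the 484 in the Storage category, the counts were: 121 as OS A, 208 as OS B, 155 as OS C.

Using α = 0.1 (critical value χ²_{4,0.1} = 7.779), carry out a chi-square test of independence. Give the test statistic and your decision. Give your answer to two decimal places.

Row totals: 317, 331, 484. Column totals: 422, 414, 296. Grand total N = 1132.
Expected counts (row total × column total / N):
  UI, OS A: 317×422/1132 = 118.175
  UI, OS B: 317×414/1132 = 115.935
  UI, OS C: 317×296/1132 = 82.890
  Network, OS A: 331×422/1132 = 123.394
  Network, OS B: 331×414/1132 = 121.055
  Network, OS C: 331×296/1132 = 86.551
  Storage, OS A: 484×422/1132 = 180.431
  Storage, OS B: 484×414/1132 = 177.011
  Storage, OS C: 484×296/1132 = 126.558
Contributions (O − E)²/E:
  (111 − 118.175)²/118.175 = 0.4356
  (167 − 115.935)²/115.935 = 22.4922
  (39 − 82.890)²/82.890 = 23.2396
  (190 − 123.394)²/123.394 = 35.9528
  (39 − 121.055)²/121.055 = 55.6195
  (102 − 86.551)²/86.551 = 2.7576
  (121 − 180.431)²/180.431 = 19.5756
  (208 − 177.011)²/177.011 = 5.4252
  (155 − 126.558)²/126.558 = 6.3919
χ² = 0.4356 + 22.4922 + 23.2396 + 35.9528 + 55.6195 + 2.7576 + 19.5756 + 5.4252 + 6.3919 = 171.89
df = (3−1)(3−1) = 4. Since 171.89 > 7.779, reject the null hypothesis of independence at α = 0.1.

171.89; reject H₀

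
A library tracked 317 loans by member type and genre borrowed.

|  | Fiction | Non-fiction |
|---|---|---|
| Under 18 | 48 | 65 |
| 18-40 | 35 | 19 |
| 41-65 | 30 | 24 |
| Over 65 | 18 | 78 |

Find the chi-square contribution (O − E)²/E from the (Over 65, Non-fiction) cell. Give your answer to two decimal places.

8.34

Row total (Over 65) = 96; column total (Non-fiction) = 186; N = 317.
Expected count E = 96 × 186 / 317 = 56.328.
Contribution = (O − E)²/E = (78 − 56.328)² / 56.328 = 8.34.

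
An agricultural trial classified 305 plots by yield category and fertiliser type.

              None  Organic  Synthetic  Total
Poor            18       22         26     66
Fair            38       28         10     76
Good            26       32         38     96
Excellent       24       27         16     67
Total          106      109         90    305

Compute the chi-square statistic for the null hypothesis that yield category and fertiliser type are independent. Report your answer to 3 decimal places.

21.564

Grand total N = 305.
Expected counts (row total × column total / N):
  Poor, None: 66×106/305 = 22.9377
  Poor, Organic: 66×109/305 = 23.5869
  Poor, Synthetic: 66×90/305 = 19.4754
  Fair, None: 76×106/305 = 26.4131
  Fair, Organic: 76×109/305 = 27.1607
  Fair, Synthetic: 76×90/305 = 22.4262
  Good, None: 96×106/305 = 33.3639
  Good, Organic: 96×109/305 = 34.3082
  Good, Synthetic: 96×90/305 = 28.3279
  Excellent, None: 67×106/305 = 23.2852
  Excellent, Organic: 67×109/305 = 23.9443
  Excellent, Synthetic: 67×90/305 = 19.7705
Contributions (O − E)²/E:
  (18 − 22.9377)²/22.9377 = 1.0629
  (22 − 23.5869)²/23.5869 = 0.1068
  (26 − 19.4754)²/19.4754 = 2.1859
  (38 − 26.4131)²/26.4131 = 5.0829
  (28 − 27.1607)²/27.1607 = 0.0259
  (10 − 22.4262)²/22.4262 = 6.8853
  (26 − 33.3639)²/33.3639 = 1.6253
  (32 − 34.3082)²/34.3082 = 0.1553
  (38 − 28.3279)²/28.3279 = 3.3024
  (24 − 23.2852)²/23.2852 = 0.0219
  (27 − 23.9443)²/23.9443 = 0.3900
  (16 − 19.7705)²/19.7705 = 0.7191
χ² = 1.0629 + 0.1068 + 2.1859 + 5.0829 + 0.0259 + 6.8853 + 1.6253 + 0.1553 + 3.3024 + 0.0219 + 0.3900 + 0.7191 = 21.564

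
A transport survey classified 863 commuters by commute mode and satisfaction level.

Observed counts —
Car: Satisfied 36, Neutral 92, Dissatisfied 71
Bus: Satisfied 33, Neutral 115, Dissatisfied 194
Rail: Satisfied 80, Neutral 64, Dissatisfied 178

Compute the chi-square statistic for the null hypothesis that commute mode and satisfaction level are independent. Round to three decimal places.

62.794

Row totals: 199, 342, 322. Column totals: 149, 271, 443. Grand total N = 863.
Expected counts (row total × column total / N):
  Car, Satisfied: 199×149/863 = 34.3581
  Car, Neutral: 199×271/863 = 62.4902
  Car, Dissatisfied: 199×443/863 = 102.1518
  Bus, Satisfied: 342×149/863 = 59.0475
  Bus, Neutral: 342×271/863 = 107.3951
  Bus, Dissatisfied: 342×443/863 = 175.5574
  Rail, Satisfied: 322×149/863 = 55.5944
  Rail, Neutral: 322×271/863 = 101.1147
  Rail, Dissatisfied: 322×443/863 = 165.2908
Contributions (O − E)²/E:
  (36 − 34.3581)²/34.3581 = 0.0785
  (92 − 62.4902)²/62.4902 = 13.9354
  (71 − 102.1518)²/102.1518 = 9.4999
  (33 − 59.0475)²/59.0475 = 11.4903
  (115 − 107.3951)²/107.3951 = 0.5385
  (194 − 175.5574)²/175.5574 = 1.9374
  (80 − 55.5944)²/55.5944 = 10.7139
  (64 − 101.1147)²/101.1147 = 13.6232
  (178 − 165.2908)²/165.2908 = 0.9772
χ² = 0.0785 + 13.9354 + 9.4999 + 11.4903 + 0.5385 + 1.9374 + 10.7139 + 13.6232 + 0.9772 = 62.794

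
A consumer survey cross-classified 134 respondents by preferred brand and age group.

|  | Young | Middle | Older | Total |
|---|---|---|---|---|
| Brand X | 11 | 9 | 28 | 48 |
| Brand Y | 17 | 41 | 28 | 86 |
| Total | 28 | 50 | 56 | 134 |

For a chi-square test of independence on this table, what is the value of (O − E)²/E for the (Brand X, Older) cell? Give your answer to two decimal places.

Row total (Brand X) = 48; column total (Older) = 56; N = 134.
Expected count E = 48 × 56 / 134 = 20.060.
Contribution = (O − E)²/E = (28 − 20.060)² / 20.060 = 3.14.

3.14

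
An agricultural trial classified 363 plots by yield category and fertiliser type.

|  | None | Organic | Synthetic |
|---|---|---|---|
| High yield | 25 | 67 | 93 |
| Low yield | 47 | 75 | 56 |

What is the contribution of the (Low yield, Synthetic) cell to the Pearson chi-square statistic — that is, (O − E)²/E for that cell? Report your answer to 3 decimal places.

3.985

Row total (Low yield) = 178; column total (Synthetic) = 149; N = 363.
Expected count E = 178 × 149 / 363 = 73.0634.
Contribution = (O − E)²/E = (56 − 73.0634)² / 73.0634 = 3.985.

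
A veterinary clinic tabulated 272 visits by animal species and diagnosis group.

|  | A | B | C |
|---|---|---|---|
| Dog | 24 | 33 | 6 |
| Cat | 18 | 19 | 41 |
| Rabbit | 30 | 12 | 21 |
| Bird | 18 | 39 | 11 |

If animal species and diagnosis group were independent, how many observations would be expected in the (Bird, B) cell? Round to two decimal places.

25.75

Row total (Bird) = 68; column total (B) = 103; grand total N = 272.
Expected count = (row total × column total) / N = 68 × 103 / 272 = 25.75.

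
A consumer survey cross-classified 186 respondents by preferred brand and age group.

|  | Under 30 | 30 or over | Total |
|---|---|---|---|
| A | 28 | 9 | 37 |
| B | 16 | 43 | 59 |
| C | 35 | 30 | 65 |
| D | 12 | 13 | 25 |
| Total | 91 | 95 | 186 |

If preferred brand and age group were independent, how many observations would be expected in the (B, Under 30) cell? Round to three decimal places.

28.866

Row total (B) = 59; column total (Under 30) = 91; grand total N = 186.
Expected count = (row total × column total) / N = 59 × 91 / 186 = 28.866.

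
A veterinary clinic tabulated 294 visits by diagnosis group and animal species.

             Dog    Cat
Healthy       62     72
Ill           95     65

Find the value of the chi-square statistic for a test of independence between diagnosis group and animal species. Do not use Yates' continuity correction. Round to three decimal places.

Row totals: 134, 160. Column totals: 157, 137. Grand total N = 294.
Expected counts (row total × column total / N):
  Healthy, Dog: 134×157/294 = 71.5578
  Healthy, Cat: 134×137/294 = 62.4422
  Ill, Dog: 160×157/294 = 85.4422
  Ill, Cat: 160×137/294 = 74.5578
Contributions (O − E)²/E:
  (62 − 71.5578)²/71.5578 = 1.2766
  (72 − 62.4422)²/62.4422 = 1.4630
  (95 − 85.4422)²/85.4422 = 1.0692
  (65 − 74.5578)²/74.5578 = 1.2252
χ² = 1.2766 + 1.4630 + 1.0692 + 1.2252 = 5.034

5.034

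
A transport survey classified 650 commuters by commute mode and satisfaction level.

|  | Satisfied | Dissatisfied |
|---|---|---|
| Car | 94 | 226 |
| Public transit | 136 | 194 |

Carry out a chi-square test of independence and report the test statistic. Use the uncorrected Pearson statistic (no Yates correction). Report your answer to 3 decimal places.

9.956

Row totals: 320, 330. Column totals: 230, 420. Grand total N = 650.
Expected counts (row total × column total / N):
  Car, Satisfied: 320×230/650 = 113.2308
  Car, Dissatisfied: 320×420/650 = 206.7692
  Public transit, Satisfied: 330×230/650 = 116.7692
  Public transit, Dissatisfied: 330×420/650 = 213.2308
Contributions (O − E)²/E:
  (94 − 113.2308)²/113.2308 = 3.2661
  (226 − 206.7692)²/206.7692 = 1.7886
  (136 − 116.7692)²/116.7692 = 3.1671
  (194 − 213.2308)²/213.2308 = 1.7344
χ² = 3.2661 + 1.7886 + 3.1671 + 1.7344 = 9.956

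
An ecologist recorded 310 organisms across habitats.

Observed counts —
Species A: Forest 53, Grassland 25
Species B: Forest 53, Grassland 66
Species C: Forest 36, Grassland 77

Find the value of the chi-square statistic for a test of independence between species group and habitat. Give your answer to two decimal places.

Row totals: 78, 119, 113. Column totals: 142, 168. Grand total N = 310.
Expected counts (row total × column total / N):
  Species A, Forest: 78×142/310 = 35.729
  Species A, Grassland: 78×168/310 = 42.271
  Species B, Forest: 119×142/310 = 54.510
  Species B, Grassland: 119×168/310 = 64.490
  Species C, Forest: 113×142/310 = 51.761
  Species C, Grassland: 113×168/310 = 61.239
Contributions (O − E)²/E:
  (53 − 35.729)²/35.729 = 8.3486
  (25 − 42.271)²/42.271 = 7.0566
  (53 − 54.510)²/54.510 = 0.0418
  (66 − 64.490)²/64.490 = 0.0354
  (36 − 51.761)²/51.761 = 4.7992
  (77 − 61.239)²/61.239 = 4.0564
χ² = 8.3486 + 7.0566 + 0.0418 + 0.0354 + 4.7992 + 4.0564 = 24.34

24.34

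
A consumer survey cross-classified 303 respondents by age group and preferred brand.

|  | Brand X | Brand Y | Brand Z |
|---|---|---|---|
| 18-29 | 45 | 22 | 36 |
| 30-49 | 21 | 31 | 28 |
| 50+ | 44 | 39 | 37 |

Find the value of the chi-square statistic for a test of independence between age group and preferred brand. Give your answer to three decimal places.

Row totals: 103, 80, 120. Column totals: 110, 92, 101. Grand total N = 303.
Expected counts (row total × column total / N):
  18-29, Brand X: 103×110/303 = 37.3927
  18-29, Brand Y: 103×92/303 = 31.2739
  18-29, Brand Z: 103×101/303 = 34.3333
  30-49, Brand X: 80×110/303 = 29.0429
  30-49, Brand Y: 80×92/303 = 24.2904
  30-49, Brand Z: 80×101/303 = 26.6667
  50+, Brand X: 120×110/303 = 43.5644
  50+, Brand Y: 120×92/303 = 36.4356
  50+, Brand Z: 120×101/303 = 40.0000
Contributions (O − E)²/E:
  (45 − 37.3927)²/37.3927 = 1.5477
  (22 − 31.2739)²/31.2739 = 2.7501
  (36 − 34.3333)²/34.3333 = 0.0809
  (21 − 29.0429)²/29.0429 = 2.2273
  (31 − 24.2904)²/24.2904 = 1.8534
  (28 − 26.6667)²/26.6667 = 0.0667
  (44 − 43.5644)²/43.5644 = 0.0044
  (39 − 36.4356)²/36.4356 = 0.1805
  (37 − 40.0000)²/40.0000 = 0.2250
χ² = 1.5477 + 2.7501 + 0.0809 + 2.2273 + 1.8534 + 0.0667 + 0.0044 + 0.1805 + 0.2250 = 8.936

8.936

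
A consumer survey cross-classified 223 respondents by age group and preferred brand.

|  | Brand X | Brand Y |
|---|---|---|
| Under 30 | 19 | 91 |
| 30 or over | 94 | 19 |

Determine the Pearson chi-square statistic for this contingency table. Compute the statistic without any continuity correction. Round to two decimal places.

Row totals: 110, 113. Column totals: 113, 110. Grand total N = 223.
Expected counts (row total × column total / N):
  Under 30, Brand X: 110×113/223 = 55.740
  Under 30, Brand Y: 110×110/223 = 54.260
  30 or over, Brand X: 113×113/223 = 57.260
  30 or over, Brand Y: 113×110/223 = 55.740
Contributions (O − E)²/E:
  (19 − 55.740)²/55.740 = 24.2165
  (91 − 54.260)²/54.260 = 24.8770
  (94 − 57.260)²/57.260 = 23.5737
  (19 − 55.740)²/55.740 = 24.2165
χ² = 24.2165 + 24.8770 + 23.5737 + 24.2165 = 96.88

96.88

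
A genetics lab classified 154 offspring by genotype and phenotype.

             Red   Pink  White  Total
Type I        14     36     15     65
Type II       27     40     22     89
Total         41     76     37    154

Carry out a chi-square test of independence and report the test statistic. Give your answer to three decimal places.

1.964

Grand total N = 154.
Expected counts (row total × column total / N):
  Type I, Red: 65×41/154 = 17.3052
  Type I, Pink: 65×76/154 = 32.0779
  Type I, White: 65×37/154 = 15.6169
  Type II, Red: 89×41/154 = 23.6948
  Type II, Pink: 89×76/154 = 43.9221
  Type II, White: 89×37/154 = 21.3831
Contributions (O − E)²/E:
  (14 − 17.3052)²/17.3052 = 0.6313
  (36 − 32.0779)²/32.0779 = 0.4795
  (15 − 15.6169)²/15.6169 = 0.0244
  (27 − 23.6948)²/23.6948 = 0.4610
  (40 − 43.9221)²/43.9221 = 0.3502
  (22 − 21.3831)²/21.3831 = 0.0178
χ² = 0.6313 + 0.4795 + 0.0244 + 0.4610 + 0.3502 + 0.0178 = 1.964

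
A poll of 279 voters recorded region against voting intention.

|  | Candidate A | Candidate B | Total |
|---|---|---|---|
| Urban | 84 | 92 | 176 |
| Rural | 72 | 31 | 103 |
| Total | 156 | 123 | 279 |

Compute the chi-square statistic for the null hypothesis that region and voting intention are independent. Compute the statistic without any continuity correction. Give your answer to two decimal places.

Grand total N = 279.
Expected counts (row total × column total / N):
  Urban, Candidate A: 176×156/279 = 98.4086
  Urban, Candidate B: 176×123/279 = 77.5914
  Rural, Candidate A: 103×156/279 = 57.5914
  Rural, Candidate B: 103×123/279 = 45.4086
Contributions (O − E)²/E:
  (84 − 98.4086)²/98.4086 = 2.1097
  (92 − 77.5914)²/77.5914 = 2.6757
  (72 − 57.5914)²/57.5914 = 3.6048
  (31 − 45.4086)²/45.4086 = 4.5720
χ² = 2.1097 + 2.6757 + 3.6048 + 4.5720 = 12.96

12.96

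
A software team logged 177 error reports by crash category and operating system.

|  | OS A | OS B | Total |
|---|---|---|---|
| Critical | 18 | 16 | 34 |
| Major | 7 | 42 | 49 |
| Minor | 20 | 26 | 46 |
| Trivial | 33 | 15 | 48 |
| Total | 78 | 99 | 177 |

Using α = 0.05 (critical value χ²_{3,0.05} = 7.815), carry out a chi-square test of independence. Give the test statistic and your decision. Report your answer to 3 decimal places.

30.589; reject H₀

Grand total N = 177.
Expected counts (row total × column total / N):
  Critical, OS A: 34×78/177 = 14.9831
  Critical, OS B: 34×99/177 = 19.0169
  Major, OS A: 49×78/177 = 21.5932
  Major, OS B: 49×99/177 = 27.4068
  Minor, OS A: 46×78/177 = 20.2712
  Minor, OS B: 46×99/177 = 25.7288
  Trivial, OS A: 48×78/177 = 21.1525
  Trivial, OS B: 48×99/177 = 26.8475
Contributions (O − E)²/E:
  (18 − 14.9831)²/14.9831 = 0.6075
  (16 − 19.0169)²/19.0169 = 0.4786
  (7 − 21.5932)²/21.5932 = 9.8624
  (42 − 27.4068)²/27.4068 = 7.7704
  (20 − 20.2712)²/20.2712 = 0.0036
  (26 − 25.7288)²/25.7288 = 0.0029
  (33 − 21.1525)²/21.1525 = 6.6358
  (15 − 26.8475)²/26.8475 = 5.2282
χ² = 0.6075 + 0.4786 + 9.8624 + 7.7704 + 0.0036 + 0.0029 + 6.6358 + 5.2282 = 30.589
df = (4−1)(2−1) = 3. Since 30.589 > 7.815, reject the null hypothesis of independence at α = 0.05.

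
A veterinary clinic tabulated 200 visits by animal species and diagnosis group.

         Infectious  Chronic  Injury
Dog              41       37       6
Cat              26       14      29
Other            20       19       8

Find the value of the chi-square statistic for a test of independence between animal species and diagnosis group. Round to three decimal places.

29.734

Row totals: 84, 69, 47. Column totals: 87, 70, 43. Grand total N = 200.
Expected counts (row total × column total / N):
  Dog, Infectious: 84×87/200 = 36.5400
  Dog, Chronic: 84×70/200 = 29.4000
  Dog, Injury: 84×43/200 = 18.0600
  Cat, Infectious: 69×87/200 = 30.0150
  Cat, Chronic: 69×70/200 = 24.1500
  Cat, Injury: 69×43/200 = 14.8350
  Other, Infectious: 47×87/200 = 20.4450
  Other, Chronic: 47×70/200 = 16.4500
  Other, Injury: 47×43/200 = 10.1050
Contributions (O − E)²/E:
  (41 − 36.5400)²/36.5400 = 0.5444
  (37 − 29.4000)²/29.4000 = 1.9646
  (6 − 18.0600)²/18.0600 = 8.0534
  (26 − 30.0150)²/30.0150 = 0.5371
  (14 − 24.1500)²/24.1500 = 4.2659
  (29 − 14.8350)²/14.8350 = 13.5253
  (20 − 20.4450)²/20.4450 = 0.0097
  (19 − 16.4500)²/16.4500 = 0.3953
  (8 − 10.1050)²/10.1050 = 0.4385
χ² = 0.5444 + 1.9646 + 8.0534 + 0.5371 + 4.2659 + 13.5253 + 0.0097 + 0.3953 + 0.4385 = 29.734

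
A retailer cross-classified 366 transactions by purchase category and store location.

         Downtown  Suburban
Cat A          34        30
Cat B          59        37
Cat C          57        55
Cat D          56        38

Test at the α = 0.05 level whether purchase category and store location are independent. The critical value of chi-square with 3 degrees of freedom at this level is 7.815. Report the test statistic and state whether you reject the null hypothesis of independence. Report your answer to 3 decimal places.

3.041; fail to reject H₀

Row totals: 64, 96, 112, 94. Column totals: 206, 160. Grand total N = 366.
Expected counts (row total × column total / N):
  Cat A, Downtown: 64×206/366 = 36.0219
  Cat A, Suburban: 64×160/366 = 27.9781
  Cat B, Downtown: 96×206/366 = 54.0328
  Cat B, Suburban: 96×160/366 = 41.9672
  Cat C, Downtown: 112×206/366 = 63.0383
  Cat C, Suburban: 112×160/366 = 48.9617
  Cat D, Downtown: 94×206/366 = 52.9071
  Cat D, Suburban: 94×160/366 = 41.0929
Contributions (O − E)²/E:
  (34 − 36.0219)²/36.0219 = 0.1135
  (30 − 27.9781)²/27.9781 = 0.1461
  (59 − 54.0328)²/54.0328 = 0.4566
  (37 − 41.9672)²/41.9672 = 0.5879
  (57 − 63.0383)²/63.0383 = 0.5784
  (55 − 48.9617)²/48.9617 = 0.7447
  (56 − 52.9071)²/52.9071 = 0.1808
  (38 − 41.0929)²/41.0929 = 0.2328
χ² = 0.1135 + 0.1461 + 0.4566 + 0.5879 + 0.5784 + 0.7447 + 0.1808 + 0.2328 = 3.041
df = (4−1)(2−1) = 3. Since 3.041 < 7.815, fail to reject the null hypothesis of independence at α = 0.05.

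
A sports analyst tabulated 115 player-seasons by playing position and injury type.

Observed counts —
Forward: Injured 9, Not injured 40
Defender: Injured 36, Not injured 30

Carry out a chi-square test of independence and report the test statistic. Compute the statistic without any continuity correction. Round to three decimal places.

Row totals: 49, 66. Column totals: 45, 70. Grand total N = 115.
Expected counts (row total × column total / N):
  Forward, Injured: 49×45/115 = 19.1739
  Forward, Not injured: 49×70/115 = 29.8261
  Defender, Injured: 66×45/115 = 25.8261
  Defender, Not injured: 66×70/115 = 40.1739
Contributions (O − E)²/E:
  (9 − 19.1739)²/19.1739 = 5.3984
  (40 − 29.8261)²/29.8261 = 3.4704
  (36 − 25.8261)²/25.8261 = 4.0079
  (30 − 40.1739)²/40.1739 = 2.5765
χ² = 5.3984 + 3.4704 + 4.0079 + 2.5765 = 15.453

15.453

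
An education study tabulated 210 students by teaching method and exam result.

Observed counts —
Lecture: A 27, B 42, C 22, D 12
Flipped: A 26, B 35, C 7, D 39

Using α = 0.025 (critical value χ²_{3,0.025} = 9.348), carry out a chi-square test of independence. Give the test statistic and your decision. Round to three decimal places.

Row totals: 103, 107. Column totals: 53, 77, 29, 51. Grand total N = 210.
Expected counts (row total × column total / N):
  Lecture, A: 103×53/210 = 25.9952
  Lecture, B: 103×77/210 = 37.7667
  Lecture, C: 103×29/210 = 14.2238
  Lecture, D: 103×51/210 = 25.0143
  Flipped, A: 107×53/210 = 27.0048
  Flipped, B: 107×77/210 = 39.2333
  Flipped, C: 107×29/210 = 14.7762
  Flipped, D: 107×51/210 = 25.9857
Contributions (O − E)²/E:
  (27 − 25.9952)²/25.9952 = 0.0388
  (42 − 37.7667)²/37.7667 = 0.4745
  (22 − 14.2238)²/14.2238 = 4.2513
  (12 − 25.0143)²/25.0143 = 6.7710
  (26 − 27.0048)²/27.0048 = 0.0374
  (35 − 39.2333)²/39.2333 = 0.4568
  (7 − 14.7762)²/14.7762 = 4.0923
  (39 − 25.9857)²/25.9857 = 6.5179
χ² = 0.0388 + 0.4745 + 4.2513 + 6.7710 + 0.0374 + 0.4568 + 4.0923 + 6.5179 = 22.640
df = (2−1)(4−1) = 3. Since 22.640 > 9.348, reject the null hypothesis of independence at α = 0.025.

22.640; reject H₀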